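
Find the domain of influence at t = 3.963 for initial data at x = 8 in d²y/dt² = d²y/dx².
Domain of influence: [4.037, 11.963]. Data at x = 8 spreads outward at speed 1.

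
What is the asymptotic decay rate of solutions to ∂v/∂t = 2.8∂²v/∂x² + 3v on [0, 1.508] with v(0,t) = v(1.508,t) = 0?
Eigenvalues: λₙ = 2.8n²π²/1.508² - 3.
First three modes:
  n=1: λ₁ = 2.8π²/1.508² - 3 ≈ 9.152
  n=2: λ₂ = 11.2π²/1.508² - 3 ≈ 45.609
  n=3: λ₃ = 25.2π²/1.508² - 3 ≈ 106.37
Since 2.8π²/1.508² ≈ 12.152 > 3, all λₙ > 0.
The n=1 mode decays slowest → dominates as t → ∞.
Asymptotic: v ~ c₁ sin(πx/1.508) e^{-λ₁t} with decay rate λ₁ ≈ 9.152.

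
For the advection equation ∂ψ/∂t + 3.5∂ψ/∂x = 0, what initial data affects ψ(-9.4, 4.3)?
A single point: x = -24.45. The characteristic through (-9.4, 4.3) is x - 3.5t = const, so x = -9.4 - 3.5·4.3 = -24.45.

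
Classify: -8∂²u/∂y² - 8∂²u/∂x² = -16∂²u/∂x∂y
Rewriting in standard form: -8∂²u/∂x² + 16∂²u/∂x∂y - 8∂²u/∂y² = 0. Parabolic (discriminant = 0).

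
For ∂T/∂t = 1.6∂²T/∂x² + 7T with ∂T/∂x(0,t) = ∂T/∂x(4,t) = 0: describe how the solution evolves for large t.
T grows unboundedly. With Neumann BCs the constant mode has diffusion eigenvalue 0, so any r > 0 makes it grow like e^(7t); solution grows exponentially.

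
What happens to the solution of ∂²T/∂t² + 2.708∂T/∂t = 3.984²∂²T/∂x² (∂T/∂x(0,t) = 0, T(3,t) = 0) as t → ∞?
T → 0. Damping (γ=2.708) dissipates energy; oscillations decay exponentially.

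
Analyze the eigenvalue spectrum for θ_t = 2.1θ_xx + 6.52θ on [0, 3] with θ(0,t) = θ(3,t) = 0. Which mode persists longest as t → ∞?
Eigenvalues: λₙ = 2.1n²π²/3² - 6.52.
First three modes:
  n=1: λ₁ = 2.1π²/3² - 6.52 ≈ -4.217
  n=2: λ₂ = 8.4π²/3² - 6.52 ≈ 2.692
  n=3: λ₃ = 18.9π²/3² - 6.52 ≈ 14.206
Since 2.1π²/3² ≈ 2.303 < 6.52, λ₁ < 0.
The n=1 mode grows fastest (−λₙ is largest for n=1) → dominates.
Asymptotic: θ ~ c₁ sin(πx/3) e^{4.217t} (exponential growth at rate −λ₁ ≈ 4.217).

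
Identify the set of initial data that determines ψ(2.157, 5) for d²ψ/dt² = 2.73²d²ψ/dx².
Domain of dependence: [-11.493, 15.807]. Signals travel at speed 2.73, so data within |x - 2.157| ≤ 2.73·5 = 13.65 can reach the point.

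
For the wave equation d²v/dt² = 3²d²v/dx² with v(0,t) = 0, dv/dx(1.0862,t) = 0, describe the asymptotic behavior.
v oscillates (no decay). Energy is conserved; the solution oscillates indefinitely as standing waves.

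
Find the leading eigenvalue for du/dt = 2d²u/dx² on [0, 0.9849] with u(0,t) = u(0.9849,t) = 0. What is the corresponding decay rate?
Eigenvalues: λₙ = 2n²π²/0.9849².
First three modes:
  n=1: λ₁ = 2π²/0.9849² ≈ 20.349
  n=2: λ₂ = 8π²/0.9849² ≈ 81.396 (4× faster decay)
  n=3: λ₃ = 18π²/0.9849² ≈ 183.142 (9× faster decay)
As t → ∞, higher modes decay exponentially faster. The n=1 mode dominates: u ~ c₁ sin(πx/0.9849) e^{-λ₁t}.
Decay rate: λ₁ = 2π²/0.9849² ≈ 20.349.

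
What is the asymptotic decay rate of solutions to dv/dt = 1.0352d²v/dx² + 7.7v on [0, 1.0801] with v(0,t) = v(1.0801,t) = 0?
Eigenvalues: λₙ = 1.0352n²π²/1.0801² - 7.7.
First three modes:
  n=1: λ₁ = 1.0352π²/1.0801² - 7.7 ≈ 1.058
  n=2: λ₂ = 4.1408π²/1.0801² - 7.7 ≈ 27.331
  n=3: λ₃ = 9.3168π²/1.0801² - 7.7 ≈ 71.12
Since 1.0352π²/1.0801² ≈ 8.758 > 7.7, all λₙ > 0.
The n=1 mode decays slowest → dominates as t → ∞.
Asymptotic: v ~ c₁ sin(πx/1.0801) e^{-λ₁t} with decay rate λ₁ ≈ 1.058.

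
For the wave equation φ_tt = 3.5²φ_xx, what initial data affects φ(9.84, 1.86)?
Domain of dependence: [3.33, 16.35]. Signals travel at speed 3.5, so data within |x - 9.84| ≤ 3.5·1.86 = 6.51 can reach the point.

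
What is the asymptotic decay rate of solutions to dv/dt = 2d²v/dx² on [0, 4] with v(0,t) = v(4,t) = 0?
Eigenvalues: λₙ = 2n²π²/4².
First three modes:
  n=1: λ₁ = 2π²/4² ≈ 1.234
  n=2: λ₂ = 8π²/4² ≈ 4.935 (4× faster decay)
  n=3: λ₃ = 18π²/4² ≈ 11.103 (9× faster decay)
As t → ∞, higher modes decay exponentially faster. The n=1 mode dominates: v ~ c₁ sin(πx/4) e^{-λ₁t}.
Decay rate: λ₁ = 2π²/4² ≈ 1.234.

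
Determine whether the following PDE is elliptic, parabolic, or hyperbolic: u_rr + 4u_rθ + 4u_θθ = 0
Coefficients: A = 1, B = 4, C = 4. B² - 4AC = 0, which is zero, so the equation is parabolic.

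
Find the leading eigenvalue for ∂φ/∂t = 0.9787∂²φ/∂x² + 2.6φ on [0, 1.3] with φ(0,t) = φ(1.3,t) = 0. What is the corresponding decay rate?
Eigenvalues: λₙ = 0.9787n²π²/1.3² - 2.6.
First three modes:
  n=1: λ₁ = 0.9787π²/1.3² - 2.6 ≈ 3.116
  n=2: λ₂ = 3.9148π²/1.3² - 2.6 ≈ 20.262
  n=3: λ₃ = 8.8083π²/1.3² - 2.6 ≈ 48.84
Since 0.9787π²/1.3² ≈ 5.716 > 2.6, all λₙ > 0.
The n=1 mode decays slowest → dominates as t → ∞.
Asymptotic: φ ~ c₁ sin(πx/1.3) e^{-λ₁t} with decay rate λ₁ ≈ 3.116.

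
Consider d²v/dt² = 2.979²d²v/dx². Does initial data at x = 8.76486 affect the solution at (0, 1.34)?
No. The domain of dependence is [-3.99186, 3.99186], and 8.76486 is outside this interval.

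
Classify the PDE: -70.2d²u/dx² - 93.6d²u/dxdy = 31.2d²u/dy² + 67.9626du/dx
Rewriting in standard form: -70.2d²u/dx² - 93.6d²u/dxdy - 31.2d²u/dy² - 67.9626du/dx = 0. A = -70.2, B = -93.6, C = -31.2. Discriminant B² - 4AC = 0. Since 0 = 0, parabolic.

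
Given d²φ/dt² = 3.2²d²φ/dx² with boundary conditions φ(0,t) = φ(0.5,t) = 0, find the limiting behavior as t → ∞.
φ oscillates (no decay). Energy is conserved; the solution oscillates indefinitely as standing waves.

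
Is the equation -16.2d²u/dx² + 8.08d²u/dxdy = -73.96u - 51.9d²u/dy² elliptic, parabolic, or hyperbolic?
Rewriting in standard form: -16.2d²u/dx² + 8.08d²u/dxdy + 51.9d²u/dy² + 73.96u = 0. Computing B² - 4AC with A = -16.2, B = 8.08, C = 51.9: discriminant = 3428.4064 (positive). Answer: hyperbolic.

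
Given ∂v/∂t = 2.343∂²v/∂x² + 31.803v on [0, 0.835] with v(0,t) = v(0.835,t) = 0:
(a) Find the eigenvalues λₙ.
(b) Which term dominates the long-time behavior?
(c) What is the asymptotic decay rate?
Eigenvalues: λₙ = 2.343n²π²/0.835² - 31.803.
First three modes:
  n=1: λ₁ = 2.343π²/0.835² - 31.803 ≈ 1.363
  n=2: λ₂ = 9.372π²/0.835² - 31.803 ≈ 100.863
  n=3: λ₃ = 21.087π²/0.835² - 31.803 ≈ 266.695
Since 2.343π²/0.835² ≈ 33.166 > 31.803, all λₙ > 0.
The n=1 mode decays slowest → dominates as t → ∞.
Asymptotic: v ~ c₁ sin(πx/0.835) e^{-λ₁t} with decay rate λ₁ ≈ 1.363.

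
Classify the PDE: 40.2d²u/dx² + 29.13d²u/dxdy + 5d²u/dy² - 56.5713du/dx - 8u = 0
A = 40.2, B = 29.13, C = 5. Discriminant B² - 4AC = 44.5569. Since 44.5569 > 0, hyperbolic.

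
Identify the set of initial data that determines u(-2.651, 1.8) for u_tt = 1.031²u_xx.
Domain of dependence: [-4.5068, -0.7952]. Signals travel at speed 1.031, so data within |x - -2.651| ≤ 1.031·1.8 = 1.8558 can reach the point.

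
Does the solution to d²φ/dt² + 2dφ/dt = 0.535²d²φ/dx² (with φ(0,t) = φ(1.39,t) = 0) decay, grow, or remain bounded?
φ → 0. Damping (γ=2) dissipates energy; oscillations decay exponentially.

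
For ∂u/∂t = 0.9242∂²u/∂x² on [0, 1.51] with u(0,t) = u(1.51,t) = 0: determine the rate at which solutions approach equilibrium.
Eigenvalues: λₙ = 0.9242n²π²/1.51².
First three modes:
  n=1: λ₁ = 0.9242π²/1.51² ≈ 4
  n=2: λ₂ = 3.6968π²/1.51² ≈ 16.002 (4× faster decay)
  n=3: λ₃ = 8.3178π²/1.51² ≈ 36.004 (9× faster decay)
As t → ∞, higher modes decay exponentially faster. The n=1 mode dominates: u ~ c₁ sin(πx/1.51) e^{-λ₁t}.
Decay rate: λ₁ = 0.9242π²/1.51² ≈ 4.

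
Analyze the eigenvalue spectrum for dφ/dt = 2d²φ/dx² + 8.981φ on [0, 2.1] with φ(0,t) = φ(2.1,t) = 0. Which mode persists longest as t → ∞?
Eigenvalues: λₙ = 2n²π²/2.1² - 8.981.
First three modes:
  n=1: λ₁ = 2π²/2.1² - 8.981 ≈ -4.505
  n=2: λ₂ = 8π²/2.1² - 8.981 ≈ 8.923
  n=3: λ₃ = 18π²/2.1² - 8.981 ≈ 31.303
Since 2π²/2.1² ≈ 4.476 < 8.981, λ₁ < 0.
The n=1 mode grows fastest (−λₙ is largest for n=1) → dominates.
Asymptotic: φ ~ c₁ sin(πx/2.1) e^{4.505t} (exponential growth at rate −λ₁ ≈ 4.505).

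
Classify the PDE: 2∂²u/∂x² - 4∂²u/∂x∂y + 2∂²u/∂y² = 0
A = 2, B = -4, C = 2. Discriminant B² - 4AC = 0. Since 0 = 0, parabolic.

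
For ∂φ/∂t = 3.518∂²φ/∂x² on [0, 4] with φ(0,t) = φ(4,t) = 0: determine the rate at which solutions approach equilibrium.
Eigenvalues: λₙ = 3.518n²π²/4².
First three modes:
  n=1: λ₁ = 3.518π²/4² ≈ 2.17
  n=2: λ₂ = 14.072π²/4² ≈ 8.68 (4× faster decay)
  n=3: λ₃ = 31.662π²/4² ≈ 19.531 (9× faster decay)
As t → ∞, higher modes decay exponentially faster. The n=1 mode dominates: φ ~ c₁ sin(πx/4) e^{-λ₁t}.
Decay rate: λ₁ = 3.518π²/4² ≈ 2.17.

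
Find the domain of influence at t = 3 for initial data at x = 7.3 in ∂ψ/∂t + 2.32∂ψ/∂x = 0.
At x = 14.26. The characteristic carries data from (7.3, 0) to (14.26, 3).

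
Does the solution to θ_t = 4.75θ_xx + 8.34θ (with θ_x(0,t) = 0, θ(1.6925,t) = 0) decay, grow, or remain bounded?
θ grows unboundedly. Reaction dominates diffusion (r=8.34 > κπ²/(4L²)≈4.09); solution grows exponentially.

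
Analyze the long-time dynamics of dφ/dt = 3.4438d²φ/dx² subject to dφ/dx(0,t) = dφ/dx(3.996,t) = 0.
Long-time behavior: φ → constant (steady state). Heat is conserved (no flux at boundaries); solution approaches the spatial average.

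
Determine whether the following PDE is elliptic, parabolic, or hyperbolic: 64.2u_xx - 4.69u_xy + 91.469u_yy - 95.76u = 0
Coefficients: A = 64.2, B = -4.69, C = 91.469. B² - 4AC = -23467.2431, which is negative, so the equation is elliptic.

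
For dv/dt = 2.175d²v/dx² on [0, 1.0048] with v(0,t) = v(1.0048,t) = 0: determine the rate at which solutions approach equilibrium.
Eigenvalues: λₙ = 2.175n²π²/1.0048².
First three modes:
  n=1: λ₁ = 2.175π²/1.0048² ≈ 21.262
  n=2: λ₂ = 8.7π²/1.0048² ≈ 85.047 (4× faster decay)
  n=3: λ₃ = 19.575π²/1.0048² ≈ 191.356 (9× faster decay)
As t → ∞, higher modes decay exponentially faster. The n=1 mode dominates: v ~ c₁ sin(πx/1.0048) e^{-λ₁t}.
Decay rate: λ₁ = 2.175π²/1.0048² ≈ 21.262.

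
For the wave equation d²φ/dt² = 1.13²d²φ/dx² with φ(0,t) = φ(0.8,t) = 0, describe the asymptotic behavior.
φ oscillates (no decay). Energy is conserved; the solution oscillates indefinitely as standing waves.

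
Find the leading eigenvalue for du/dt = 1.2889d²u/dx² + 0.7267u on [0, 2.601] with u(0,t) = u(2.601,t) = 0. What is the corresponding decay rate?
Eigenvalues: λₙ = 1.2889n²π²/2.601² - 0.7267.
First three modes:
  n=1: λ₁ = 1.2889π²/2.601² - 0.7267 ≈ 1.154
  n=2: λ₂ = 5.1556π²/2.601² - 0.7267 ≈ 6.795
  n=3: λ₃ = 11.6001π²/2.601² - 0.7267 ≈ 16.196
Since 1.2889π²/2.601² ≈ 1.88 > 0.7267, all λₙ > 0.
The n=1 mode decays slowest → dominates as t → ∞.
Asymptotic: u ~ c₁ sin(πx/2.601) e^{-λ₁t} with decay rate λ₁ ≈ 1.154.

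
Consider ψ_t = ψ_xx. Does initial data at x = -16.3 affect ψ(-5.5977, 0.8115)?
Yes, for any finite x. The heat equation has infinite propagation speed, so all initial data affects all points at any t > 0.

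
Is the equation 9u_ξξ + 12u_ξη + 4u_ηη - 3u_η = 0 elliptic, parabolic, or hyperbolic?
Computing B² - 4AC with A = 9, B = 12, C = 4: discriminant = 0 (zero). Answer: parabolic.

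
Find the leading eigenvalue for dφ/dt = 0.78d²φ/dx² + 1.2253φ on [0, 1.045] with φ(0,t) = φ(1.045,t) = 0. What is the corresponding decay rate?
Eigenvalues: λₙ = 0.78n²π²/1.045² - 1.2253.
First three modes:
  n=1: λ₁ = 0.78π²/1.045² - 1.2253 ≈ 5.824
  n=2: λ₂ = 3.12π²/1.045² - 1.2253 ≈ 26.973
  n=3: λ₃ = 7.02π²/1.045² - 1.2253 ≈ 62.221
Since 0.78π²/1.045² ≈ 7.05 > 1.2253, all λₙ > 0.
The n=1 mode decays slowest → dominates as t → ∞.
Asymptotic: φ ~ c₁ sin(πx/1.045) e^{-λ₁t} with decay rate λ₁ ≈ 5.824.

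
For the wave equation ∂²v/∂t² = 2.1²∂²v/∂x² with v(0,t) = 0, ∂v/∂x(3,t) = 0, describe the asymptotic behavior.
v oscillates (no decay). Energy is conserved; the solution oscillates indefinitely as standing waves.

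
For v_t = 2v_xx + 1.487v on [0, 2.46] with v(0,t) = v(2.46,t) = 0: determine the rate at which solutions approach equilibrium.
Eigenvalues: λₙ = 2n²π²/2.46² - 1.487.
First three modes:
  n=1: λ₁ = 2π²/2.46² - 1.487 ≈ 1.775
  n=2: λ₂ = 8π²/2.46² - 1.487 ≈ 11.56
  n=3: λ₃ = 18π²/2.46² - 1.487 ≈ 27.869
Since 2π²/2.46² ≈ 3.262 > 1.487, all λₙ > 0.
The n=1 mode decays slowest → dominates as t → ∞.
Asymptotic: v ~ c₁ sin(πx/2.46) e^{-λ₁t} with decay rate λ₁ ≈ 1.775.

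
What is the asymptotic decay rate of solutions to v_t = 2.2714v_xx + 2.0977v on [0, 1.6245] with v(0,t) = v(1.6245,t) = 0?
Eigenvalues: λₙ = 2.2714n²π²/1.6245² - 2.0977.
First three modes:
  n=1: λ₁ = 2.2714π²/1.6245² - 2.0977 ≈ 6.397
  n=2: λ₂ = 9.0856π²/1.6245² - 2.0977 ≈ 31.882
  n=3: λ₃ = 20.4426π²/1.6245² - 2.0977 ≈ 74.356
Since 2.2714π²/1.6245² ≈ 8.495 > 2.0977, all λₙ > 0.
The n=1 mode decays slowest → dominates as t → ∞.
Asymptotic: v ~ c₁ sin(πx/1.6245) e^{-λ₁t} with decay rate λ₁ ≈ 6.397.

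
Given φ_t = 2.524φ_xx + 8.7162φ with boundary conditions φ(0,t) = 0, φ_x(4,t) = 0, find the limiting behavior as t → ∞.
φ grows unboundedly. Reaction dominates diffusion (r=8.7162 > κπ²/(4L²)≈0.39); solution grows exponentially.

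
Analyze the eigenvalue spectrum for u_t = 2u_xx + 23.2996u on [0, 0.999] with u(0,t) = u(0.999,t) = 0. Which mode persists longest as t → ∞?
Eigenvalues: λₙ = 2n²π²/0.999² - 23.2996.
First three modes:
  n=1: λ₁ = 2π²/0.999² - 23.2996 ≈ -3.521
  n=2: λ₂ = 8π²/0.999² - 23.2996 ≈ 55.815
  n=3: λ₃ = 18π²/0.999² - 23.2996 ≈ 154.709
Since 2π²/0.999² ≈ 19.779 < 23.2996, λ₁ < 0.
The n=1 mode grows fastest (−λₙ is largest for n=1) → dominates.
Asymptotic: u ~ c₁ sin(πx/0.999) e^{3.521t} (exponential growth at rate −λ₁ ≈ 3.521).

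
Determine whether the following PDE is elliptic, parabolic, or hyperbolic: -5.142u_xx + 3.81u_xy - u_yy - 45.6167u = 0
Coefficients: A = -5.142, B = 3.81, C = -1. B² - 4AC = -6.0519, which is negative, so the equation is elliptic.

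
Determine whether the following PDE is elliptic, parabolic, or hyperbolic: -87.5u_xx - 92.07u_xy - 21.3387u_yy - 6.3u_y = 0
Coefficients: A = -87.5, B = -92.07, C = -21.3387. B² - 4AC = 1008.3399, which is positive, so the equation is hyperbolic.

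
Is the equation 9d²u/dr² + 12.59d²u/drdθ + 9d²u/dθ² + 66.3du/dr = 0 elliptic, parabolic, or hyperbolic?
Computing B² - 4AC with A = 9, B = 12.59, C = 9: discriminant = -165.4919 (negative). Answer: elliptic.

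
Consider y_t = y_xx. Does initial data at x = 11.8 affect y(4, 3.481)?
Yes, for any finite x. The heat equation has infinite propagation speed, so all initial data affects all points at any t > 0.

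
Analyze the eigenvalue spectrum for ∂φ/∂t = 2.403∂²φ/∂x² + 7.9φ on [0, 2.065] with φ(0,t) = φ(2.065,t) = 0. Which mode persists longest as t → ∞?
Eigenvalues: λₙ = 2.403n²π²/2.065² - 7.9.
First three modes:
  n=1: λ₁ = 2.403π²/2.065² - 7.9 ≈ -2.338
  n=2: λ₂ = 9.612π²/2.065² - 7.9 ≈ 14.347
  n=3: λ₃ = 21.627π²/2.065² - 7.9 ≈ 42.156
Since 2.403π²/2.065² ≈ 5.562 < 7.9, λ₁ < 0.
The n=1 mode grows fastest (−λₙ is largest for n=1) → dominates.
Asymptotic: φ ~ c₁ sin(πx/2.065) e^{2.338t} (exponential growth at rate −λ₁ ≈ 2.338).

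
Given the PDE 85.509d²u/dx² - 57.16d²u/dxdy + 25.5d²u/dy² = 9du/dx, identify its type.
Rewriting in standard form: 85.509d²u/dx² - 57.16d²u/dxdy + 25.5d²u/dy² - 9du/dx = 0. The second-order coefficients are A = 85.509, B = -57.16, C = 25.5. Since B² - 4AC = -5454.6524 < 0, this is an elliptic PDE.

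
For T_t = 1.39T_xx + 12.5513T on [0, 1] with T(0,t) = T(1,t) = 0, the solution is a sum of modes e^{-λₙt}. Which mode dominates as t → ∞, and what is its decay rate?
Eigenvalues: λₙ = 1.39n²π²/1² - 12.5513.
First three modes:
  n=1: λ₁ = 1.39π² - 12.5513 ≈ 1.167
  n=2: λ₂ = 5.56π² - 12.5513 ≈ 42.324
  n=3: λ₃ = 12.51π² - 12.5513 ≈ 110.917
Since 1.39π² ≈ 13.719 > 12.5513, all λₙ > 0.
The n=1 mode decays slowest → dominates as t → ∞.
Asymptotic: T ~ c₁ sin(πx/1) e^{-λ₁t} with decay rate λ₁ ≈ 1.167.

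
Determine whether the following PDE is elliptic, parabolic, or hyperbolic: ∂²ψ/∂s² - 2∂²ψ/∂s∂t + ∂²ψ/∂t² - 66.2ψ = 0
Coefficients: A = 1, B = -2, C = 1. B² - 4AC = 0, which is zero, so the equation is parabolic.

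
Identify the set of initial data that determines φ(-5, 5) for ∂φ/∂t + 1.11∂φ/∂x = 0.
A single point: x = -10.55. The characteristic through (-5, 5) is x - 1.11t = const, so x = -5 - 1.11·5 = -10.55.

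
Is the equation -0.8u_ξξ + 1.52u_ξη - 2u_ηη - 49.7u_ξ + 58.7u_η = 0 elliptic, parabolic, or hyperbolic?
Computing B² - 4AC with A = -0.8, B = 1.52, C = -2: discriminant = -4.0896 (negative). Answer: elliptic.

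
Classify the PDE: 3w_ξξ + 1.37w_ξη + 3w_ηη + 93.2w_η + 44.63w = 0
A = 3, B = 1.37, C = 3. Discriminant B² - 4AC = -34.1231. Since -34.1231 < 0, elliptic.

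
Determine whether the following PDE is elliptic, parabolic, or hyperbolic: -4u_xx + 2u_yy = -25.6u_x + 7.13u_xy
Rewriting in standard form: -4u_xx - 7.13u_xy + 2u_yy + 25.6u_x = 0. Coefficients: A = -4, B = -7.13, C = 2. B² - 4AC = 82.8369, which is positive, so the equation is hyperbolic.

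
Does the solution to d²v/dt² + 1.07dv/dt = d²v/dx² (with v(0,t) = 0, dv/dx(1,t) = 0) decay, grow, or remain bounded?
v → 0. Damping (γ=1.07) dissipates energy; oscillations decay exponentially.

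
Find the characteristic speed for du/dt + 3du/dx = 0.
Speed = 3. Information travels along x - 3t = const (rightward).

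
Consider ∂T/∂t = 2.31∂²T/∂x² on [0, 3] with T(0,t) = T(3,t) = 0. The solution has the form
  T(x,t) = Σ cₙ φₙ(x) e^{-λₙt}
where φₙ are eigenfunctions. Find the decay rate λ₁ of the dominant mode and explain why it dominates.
Eigenvalues: λₙ = 2.31n²π²/3².
First three modes:
  n=1: λ₁ = 2.31π²/3² ≈ 2.533
  n=2: λ₂ = 9.24π²/3² ≈ 10.133 (4× faster decay)
  n=3: λ₃ = 20.79π²/3² ≈ 22.799 (9× faster decay)
As t → ∞, higher modes decay exponentially faster. The n=1 mode dominates: T ~ c₁ sin(πx/3) e^{-λ₁t}.
Decay rate: λ₁ = 2.31π²/3² ≈ 2.533.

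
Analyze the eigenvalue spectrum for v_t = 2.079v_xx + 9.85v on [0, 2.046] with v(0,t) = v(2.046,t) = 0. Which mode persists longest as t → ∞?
Eigenvalues: λₙ = 2.079n²π²/2.046² - 9.85.
First three modes:
  n=1: λ₁ = 2.079π²/2.046² - 9.85 ≈ -4.948
  n=2: λ₂ = 8.316π²/2.046² - 9.85 ≈ 9.757
  n=3: λ₃ = 18.711π²/2.046² - 9.85 ≈ 34.265
Since 2.079π²/2.046² ≈ 4.902 < 9.85, λ₁ < 0.
The n=1 mode grows fastest (−λₙ is largest for n=1) → dominates.
Asymptotic: v ~ c₁ sin(πx/2.046) e^{4.948t} (exponential growth at rate −λ₁ ≈ 4.948).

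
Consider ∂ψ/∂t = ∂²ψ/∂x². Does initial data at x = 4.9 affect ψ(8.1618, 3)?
Yes, for any finite x. The heat equation has infinite propagation speed, so all initial data affects all points at any t > 0.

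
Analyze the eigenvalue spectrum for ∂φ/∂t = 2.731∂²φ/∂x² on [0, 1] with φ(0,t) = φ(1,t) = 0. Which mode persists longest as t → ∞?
Eigenvalues: λₙ = 2.731n²π².
First three modes:
  n=1: λ₁ = 2.731π² ≈ 26.954
  n=2: λ₂ = 10.924π² ≈ 107.816 (4× faster decay)
  n=3: λ₃ = 24.579π² ≈ 242.585 (9× faster decay)
As t → ∞, higher modes decay exponentially faster. The n=1 mode dominates: φ ~ c₁ sin(πx) e^{-λ₁t}.
Decay rate: λ₁ = 2.731π² ≈ 26.954.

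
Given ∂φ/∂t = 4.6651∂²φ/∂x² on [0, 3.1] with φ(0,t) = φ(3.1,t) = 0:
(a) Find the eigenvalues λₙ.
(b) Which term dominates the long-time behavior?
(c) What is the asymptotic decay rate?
Eigenvalues: λₙ = 4.6651n²π²/3.1².
First three modes:
  n=1: λ₁ = 4.6651π²/3.1² ≈ 4.791
  n=2: λ₂ = 18.6604π²/3.1² ≈ 19.164 (4× faster decay)
  n=3: λ₃ = 41.9859π²/3.1² ≈ 43.12 (9× faster decay)
As t → ∞, higher modes decay exponentially faster. The n=1 mode dominates: φ ~ c₁ sin(πx/3.1) e^{-λ₁t}.
Decay rate: λ₁ = 4.6651π²/3.1² ≈ 4.791.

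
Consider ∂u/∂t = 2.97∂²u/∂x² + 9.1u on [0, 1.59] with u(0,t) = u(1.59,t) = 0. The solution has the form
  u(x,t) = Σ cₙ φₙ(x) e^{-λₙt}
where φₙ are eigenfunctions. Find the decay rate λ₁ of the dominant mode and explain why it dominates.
Eigenvalues: λₙ = 2.97n²π²/1.59² - 9.1.
First three modes:
  n=1: λ₁ = 2.97π²/1.59² - 9.1 ≈ 2.495
  n=2: λ₂ = 11.88π²/1.59² - 9.1 ≈ 37.279
  n=3: λ₃ = 26.73π²/1.59² - 9.1 ≈ 95.253
Since 2.97π²/1.59² ≈ 11.595 > 9.1, all λₙ > 0.
The n=1 mode decays slowest → dominates as t → ∞.
Asymptotic: u ~ c₁ sin(πx/1.59) e^{-λ₁t} with decay rate λ₁ ≈ 2.495.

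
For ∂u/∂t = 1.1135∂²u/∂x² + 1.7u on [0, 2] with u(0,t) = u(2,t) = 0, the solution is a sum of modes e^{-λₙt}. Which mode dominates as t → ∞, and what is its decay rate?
Eigenvalues: λₙ = 1.1135n²π²/2² - 1.7.
First three modes:
  n=1: λ₁ = 1.1135π²/2² - 1.7 ≈ 1.047
  n=2: λ₂ = 4.454π²/2² - 1.7 ≈ 9.29
  n=3: λ₃ = 10.0215π²/2² - 1.7 ≈ 23.027
Since 1.1135π²/2² ≈ 2.747 > 1.7, all λₙ > 0.
The n=1 mode decays slowest → dominates as t → ∞.
Asymptotic: u ~ c₁ sin(πx/2) e^{-λ₁t} with decay rate λ₁ ≈ 1.047.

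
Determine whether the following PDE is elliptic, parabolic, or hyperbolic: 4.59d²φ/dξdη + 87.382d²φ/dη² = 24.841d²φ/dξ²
Rewriting in standard form: -24.841d²φ/dξ² + 4.59d²φ/dξdη + 87.382d²φ/dη² = 0. Coefficients: A = -24.841, B = 4.59, C = 87.382. B² - 4AC = 8703.693148, which is positive, so the equation is hyperbolic.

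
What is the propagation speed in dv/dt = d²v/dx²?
Infinite. The heat equation is parabolic, not hyperbolic, so disturbances propagate instantly.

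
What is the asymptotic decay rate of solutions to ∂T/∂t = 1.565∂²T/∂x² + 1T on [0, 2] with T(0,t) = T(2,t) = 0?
Eigenvalues: λₙ = 1.565n²π²/2² - 1.
First three modes:
  n=1: λ₁ = 1.565π²/2² - 1 ≈ 2.861
  n=2: λ₂ = 6.26π²/2² - 1 ≈ 14.446
  n=3: λ₃ = 14.085π²/2² - 1 ≈ 33.753
Since 1.565π²/2² ≈ 3.861 > 1, all λₙ > 0.
The n=1 mode decays slowest → dominates as t → ∞.
Asymptotic: T ~ c₁ sin(πx/2) e^{-λ₁t} with decay rate λ₁ ≈ 2.861.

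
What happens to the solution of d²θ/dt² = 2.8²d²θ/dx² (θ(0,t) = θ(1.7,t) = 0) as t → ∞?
θ oscillates (no decay). Energy is conserved; the solution oscillates indefinitely as standing waves.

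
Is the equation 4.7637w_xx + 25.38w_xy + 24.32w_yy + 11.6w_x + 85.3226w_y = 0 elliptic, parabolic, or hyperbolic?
Computing B² - 4AC with A = 4.7637, B = 25.38, C = 24.32: discriminant = 180.731664 (positive). Answer: hyperbolic.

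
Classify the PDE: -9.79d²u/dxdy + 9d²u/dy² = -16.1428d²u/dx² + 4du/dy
Rewriting in standard form: 16.1428d²u/dx² - 9.79d²u/dxdy + 9d²u/dy² - 4du/dy = 0. A = 16.1428, B = -9.79, C = 9. Discriminant B² - 4AC = -485.2967. Since -485.2967 < 0, elliptic.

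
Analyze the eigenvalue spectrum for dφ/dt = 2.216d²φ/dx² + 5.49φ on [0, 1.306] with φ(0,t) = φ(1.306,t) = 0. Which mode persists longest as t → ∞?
Eigenvalues: λₙ = 2.216n²π²/1.306² - 5.49.
First three modes:
  n=1: λ₁ = 2.216π²/1.306² - 5.49 ≈ 7.333
  n=2: λ₂ = 8.864π²/1.306² - 5.49 ≈ 45.801
  n=3: λ₃ = 19.944π²/1.306² - 5.49 ≈ 109.915
Since 2.216π²/1.306² ≈ 12.823 > 5.49, all λₙ > 0.
The n=1 mode decays slowest → dominates as t → ∞.
Asymptotic: φ ~ c₁ sin(πx/1.306) e^{-λ₁t} with decay rate λ₁ ≈ 7.333.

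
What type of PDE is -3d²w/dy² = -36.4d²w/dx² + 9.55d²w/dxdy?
Rewriting in standard form: 36.4d²w/dx² - 9.55d²w/dxdy - 3d²w/dy² = 0. With A = 36.4, B = -9.55, C = -3, the discriminant is 528.0025. This is a hyperbolic PDE.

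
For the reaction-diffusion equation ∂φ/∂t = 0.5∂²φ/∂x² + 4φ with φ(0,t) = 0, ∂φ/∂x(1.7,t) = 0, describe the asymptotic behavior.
φ grows unboundedly. Reaction dominates diffusion (r=4 > κπ²/(4L²)≈0.43); solution grows exponentially.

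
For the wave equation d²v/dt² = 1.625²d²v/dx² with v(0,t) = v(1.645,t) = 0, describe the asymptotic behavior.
v oscillates (no decay). Energy is conserved; the solution oscillates indefinitely as standing waves.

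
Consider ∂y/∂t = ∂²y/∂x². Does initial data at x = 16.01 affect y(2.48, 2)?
Yes, for any finite x. The heat equation has infinite propagation speed, so all initial data affects all points at any t > 0.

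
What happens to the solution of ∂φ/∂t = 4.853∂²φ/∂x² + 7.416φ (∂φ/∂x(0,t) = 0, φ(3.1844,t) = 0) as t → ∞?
φ grows unboundedly. Reaction dominates diffusion (r=7.416 > κπ²/(4L²)≈1.18); solution grows exponentially.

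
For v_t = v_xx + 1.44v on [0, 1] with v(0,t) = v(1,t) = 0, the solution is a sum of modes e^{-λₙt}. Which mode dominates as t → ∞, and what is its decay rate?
Eigenvalues: λₙ = n²π²/1² - 1.44.
First three modes:
  n=1: λ₁ = π² - 1.44 ≈ 8.43
  n=2: λ₂ = 4π² - 1.44 ≈ 38.038
  n=3: λ₃ = 9π² - 1.44 ≈ 87.386
Since π² ≈ 9.87 > 1.44, all λₙ > 0.
The n=1 mode decays slowest → dominates as t → ∞.
Asymptotic: v ~ c₁ sin(πx/1) e^{-λ₁t} with decay rate λ₁ ≈ 8.43.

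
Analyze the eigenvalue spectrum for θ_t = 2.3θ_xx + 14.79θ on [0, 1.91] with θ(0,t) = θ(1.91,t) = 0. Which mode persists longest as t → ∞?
Eigenvalues: λₙ = 2.3n²π²/1.91² - 14.79.
First three modes:
  n=1: λ₁ = 2.3π²/1.91² - 14.79 ≈ -8.568
  n=2: λ₂ = 9.2π²/1.91² - 14.79 ≈ 10.1
  n=3: λ₃ = 20.7π²/1.91² - 14.79 ≈ 41.212
Since 2.3π²/1.91² ≈ 6.222 < 14.79, λ₁ < 0.
The n=1 mode grows fastest (−λₙ is largest for n=1) → dominates.
Asymptotic: θ ~ c₁ sin(πx/1.91) e^{8.568t} (exponential growth at rate −λ₁ ≈ 8.568).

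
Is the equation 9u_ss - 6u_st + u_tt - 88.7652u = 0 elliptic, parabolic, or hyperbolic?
Computing B² - 4AC with A = 9, B = -6, C = 1: discriminant = 0 (zero). Answer: parabolic.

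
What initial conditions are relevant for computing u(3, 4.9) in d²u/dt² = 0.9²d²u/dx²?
Domain of dependence: [-1.41, 7.41]. Signals travel at speed 0.9, so data within |x - 3| ≤ 0.9·4.9 = 4.41 can reach the point.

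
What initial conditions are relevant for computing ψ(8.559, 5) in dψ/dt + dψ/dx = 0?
A single point: x = 3.559. The characteristic through (8.559, 5) is x - 1t = const, so x = 8.559 - 1·5 = 3.559.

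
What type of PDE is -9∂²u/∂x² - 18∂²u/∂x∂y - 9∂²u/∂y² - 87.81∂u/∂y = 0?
With A = -9, B = -18, C = -9, the discriminant is 0. This is a parabolic PDE.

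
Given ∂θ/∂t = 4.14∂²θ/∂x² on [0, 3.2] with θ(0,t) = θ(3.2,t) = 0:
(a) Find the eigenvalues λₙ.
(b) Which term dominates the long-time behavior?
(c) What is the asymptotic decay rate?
Eigenvalues: λₙ = 4.14n²π²/3.2².
First three modes:
  n=1: λ₁ = 4.14π²/3.2² ≈ 3.99
  n=2: λ₂ = 16.56π²/3.2² ≈ 15.961 (4× faster decay)
  n=3: λ₃ = 37.26π²/3.2² ≈ 35.912 (9× faster decay)
As t → ∞, higher modes decay exponentially faster. The n=1 mode dominates: θ ~ c₁ sin(πx/3.2) e^{-λ₁t}.
Decay rate: λ₁ = 4.14π²/3.2² ≈ 3.99.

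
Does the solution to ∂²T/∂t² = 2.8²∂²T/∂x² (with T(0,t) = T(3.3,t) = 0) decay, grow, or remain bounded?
T oscillates (no decay). Energy is conserved; the solution oscillates indefinitely as standing waves.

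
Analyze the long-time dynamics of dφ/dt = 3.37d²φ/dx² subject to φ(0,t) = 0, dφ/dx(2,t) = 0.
Long-time behavior: φ → 0. Heat escapes through the Dirichlet boundary.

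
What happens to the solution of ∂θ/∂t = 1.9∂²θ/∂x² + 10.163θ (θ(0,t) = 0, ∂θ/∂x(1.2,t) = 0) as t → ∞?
θ grows unboundedly. Reaction dominates diffusion (r=10.163 > κπ²/(4L²)≈3.26); solution grows exponentially.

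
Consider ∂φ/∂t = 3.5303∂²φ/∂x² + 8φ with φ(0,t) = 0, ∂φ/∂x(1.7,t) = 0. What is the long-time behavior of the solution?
As t → ∞, φ grows unboundedly. Reaction dominates diffusion (r=8 > κπ²/(4L²)≈3.01); solution grows exponentially.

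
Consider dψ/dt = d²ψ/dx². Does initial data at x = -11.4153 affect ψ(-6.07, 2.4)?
Yes, for any finite x. The heat equation has infinite propagation speed, so all initial data affects all points at any t > 0.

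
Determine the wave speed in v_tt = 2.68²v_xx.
Speed = 2.68. Information travels along characteristics x = x₀ ± 2.68t.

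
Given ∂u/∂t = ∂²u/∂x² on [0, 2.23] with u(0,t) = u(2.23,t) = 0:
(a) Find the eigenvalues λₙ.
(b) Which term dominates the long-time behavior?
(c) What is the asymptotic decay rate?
Eigenvalues: λₙ = n²π²/2.23².
First three modes:
  n=1: λ₁ = π²/2.23² ≈ 1.985
  n=2: λ₂ = 4π²/2.23² ≈ 7.939 (4× faster decay)
  n=3: λ₃ = 9π²/2.23² ≈ 17.862 (9× faster decay)
As t → ∞, higher modes decay exponentially faster. The n=1 mode dominates: u ~ c₁ sin(πx/2.23) e^{-λ₁t}.
Decay rate: λ₁ = π²/2.23² ≈ 1.985.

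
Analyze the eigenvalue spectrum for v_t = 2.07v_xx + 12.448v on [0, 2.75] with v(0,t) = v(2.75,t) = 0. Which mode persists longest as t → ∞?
Eigenvalues: λₙ = 2.07n²π²/2.75² - 12.448.
First three modes:
  n=1: λ₁ = 2.07π²/2.75² - 12.448 ≈ -9.747
  n=2: λ₂ = 8.28π²/2.75² - 12.448 ≈ -1.642
  n=3: λ₃ = 18.63π²/2.75² - 12.448 ≈ 11.865
Since 2.07π²/2.75² ≈ 2.701 < 12.448, λ₁ < 0.
The n=1 mode grows fastest (−λₙ is largest for n=1) → dominates.
Asymptotic: v ~ c₁ sin(πx/2.75) e^{9.747t} (exponential growth at rate −λ₁ ≈ 9.747).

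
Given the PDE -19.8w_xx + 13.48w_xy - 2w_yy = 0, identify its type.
The second-order coefficients are A = -19.8, B = 13.48, C = -2. Since B² - 4AC = 23.3104 > 0, this is a hyperbolic PDE.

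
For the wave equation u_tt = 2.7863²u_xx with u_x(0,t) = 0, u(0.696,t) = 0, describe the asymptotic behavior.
u oscillates (no decay). Energy is conserved; the solution oscillates indefinitely as standing waves.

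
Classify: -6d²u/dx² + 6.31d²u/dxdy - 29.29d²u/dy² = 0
Elliptic (discriminant = -663.1439).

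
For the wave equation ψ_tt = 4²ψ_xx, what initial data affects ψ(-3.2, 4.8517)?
Domain of dependence: [-22.6068, 16.2068]. Signals travel at speed 4, so data within |x - -3.2| ≤ 4·4.8517 = 19.4068 can reach the point.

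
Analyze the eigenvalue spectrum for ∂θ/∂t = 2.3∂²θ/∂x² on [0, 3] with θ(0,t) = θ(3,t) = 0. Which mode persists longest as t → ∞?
Eigenvalues: λₙ = 2.3n²π²/3².
First three modes:
  n=1: λ₁ = 2.3π²/3² ≈ 2.522
  n=2: λ₂ = 9.2π²/3² ≈ 10.089 (4× faster decay)
  n=3: λ₃ = 20.7π²/3² ≈ 22.7 (9× faster decay)
As t → ∞, higher modes decay exponentially faster. The n=1 mode dominates: θ ~ c₁ sin(πx/3) e^{-λ₁t}.
Decay rate: λ₁ = 2.3π²/3² ≈ 2.522.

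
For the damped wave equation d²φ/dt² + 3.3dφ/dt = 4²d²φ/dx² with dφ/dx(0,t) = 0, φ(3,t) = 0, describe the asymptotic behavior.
φ → 0. Damping (γ=3.3) dissipates energy; oscillations decay exponentially.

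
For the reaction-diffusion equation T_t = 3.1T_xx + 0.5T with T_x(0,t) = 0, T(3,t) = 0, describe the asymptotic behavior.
T → 0. Diffusion dominates reaction (r=0.5 < κπ²/(4L²)≈0.85); solution decays.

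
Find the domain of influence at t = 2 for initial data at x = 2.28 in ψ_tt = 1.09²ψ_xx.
Domain of influence: [0.1, 4.46]. Data at x = 2.28 spreads outward at speed 1.09.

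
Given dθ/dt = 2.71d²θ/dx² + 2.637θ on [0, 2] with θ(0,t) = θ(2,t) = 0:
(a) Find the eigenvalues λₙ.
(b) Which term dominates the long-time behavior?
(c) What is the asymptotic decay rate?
Eigenvalues: λₙ = 2.71n²π²/2² - 2.637.
First three modes:
  n=1: λ₁ = 2.71π²/2² - 2.637 ≈ 4.05
  n=2: λ₂ = 10.84π²/2² - 2.637 ≈ 24.11
  n=3: λ₃ = 24.39π²/2² - 2.637 ≈ 57.543
Since 2.71π²/2² ≈ 6.687 > 2.637, all λₙ > 0.
The n=1 mode decays slowest → dominates as t → ∞.
Asymptotic: θ ~ c₁ sin(πx/2) e^{-λ₁t} with decay rate λ₁ ≈ 4.05.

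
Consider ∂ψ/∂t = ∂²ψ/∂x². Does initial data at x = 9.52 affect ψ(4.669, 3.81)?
Yes, for any finite x. The heat equation has infinite propagation speed, so all initial data affects all points at any t > 0.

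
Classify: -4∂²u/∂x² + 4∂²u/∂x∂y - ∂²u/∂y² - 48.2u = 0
Parabolic (discriminant = 0).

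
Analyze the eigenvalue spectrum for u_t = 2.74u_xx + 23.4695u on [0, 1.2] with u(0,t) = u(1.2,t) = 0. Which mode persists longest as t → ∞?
Eigenvalues: λₙ = 2.74n²π²/1.2² - 23.4695.
First three modes:
  n=1: λ₁ = 2.74π²/1.2² - 23.4695 ≈ -4.69
  n=2: λ₂ = 10.96π²/1.2² - 23.4695 ≈ 51.649
  n=3: λ₃ = 24.66π²/1.2² - 23.4695 ≈ 145.547
Since 2.74π²/1.2² ≈ 18.78 < 23.4695, λ₁ < 0.
The n=1 mode grows fastest (−λₙ is largest for n=1) → dominates.
Asymptotic: u ~ c₁ sin(πx/1.2) e^{4.69t} (exponential growth at rate −λ₁ ≈ 4.69).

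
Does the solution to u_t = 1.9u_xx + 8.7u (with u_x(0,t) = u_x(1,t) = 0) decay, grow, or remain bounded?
u grows unboundedly. With Neumann BCs the constant mode has diffusion eigenvalue 0, so any r > 0 makes it grow like e^(8.7t); solution grows exponentially.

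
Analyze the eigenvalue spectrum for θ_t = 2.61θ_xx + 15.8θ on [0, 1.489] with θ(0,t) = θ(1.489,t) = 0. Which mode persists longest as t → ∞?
Eigenvalues: λₙ = 2.61n²π²/1.489² - 15.8.
First three modes:
  n=1: λ₁ = 2.61π²/1.489² - 15.8 ≈ -4.181
  n=2: λ₂ = 10.44π²/1.489² - 15.8 ≈ 30.674
  n=3: λ₃ = 23.49π²/1.489² - 15.8 ≈ 88.767
Since 2.61π²/1.489² ≈ 11.619 < 15.8, λ₁ < 0.
The n=1 mode grows fastest (−λₙ is largest for n=1) → dominates.
Asymptotic: θ ~ c₁ sin(πx/1.489) e^{4.181t} (exponential growth at rate −λ₁ ≈ 4.181).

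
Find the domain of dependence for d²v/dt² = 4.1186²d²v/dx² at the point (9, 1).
Domain of dependence: [4.8814, 13.1186]. Signals travel at speed 4.1186, so data within |x - 9| ≤ 4.1186·1 = 4.1186 can reach the point.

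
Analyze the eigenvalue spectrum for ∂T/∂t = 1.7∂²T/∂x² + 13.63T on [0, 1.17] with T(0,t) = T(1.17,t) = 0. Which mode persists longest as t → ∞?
Eigenvalues: λₙ = 1.7n²π²/1.17² - 13.63.
First three modes:
  n=1: λ₁ = 1.7π²/1.17² - 13.63 ≈ -1.373
  n=2: λ₂ = 6.8π²/1.17² - 13.63 ≈ 35.397
  n=3: λ₃ = 15.3π²/1.17² - 13.63 ≈ 96.681
Since 1.7π²/1.17² ≈ 12.257 < 13.63, λ₁ < 0.
The n=1 mode grows fastest (−λₙ is largest for n=1) → dominates.
Asymptotic: T ~ c₁ sin(πx/1.17) e^{1.373t} (exponential growth at rate −λ₁ ≈ 1.373).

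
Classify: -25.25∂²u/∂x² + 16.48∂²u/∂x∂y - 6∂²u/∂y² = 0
Elliptic (discriminant = -334.4096).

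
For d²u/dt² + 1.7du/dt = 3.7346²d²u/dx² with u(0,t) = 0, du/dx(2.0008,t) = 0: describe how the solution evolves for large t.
u → 0. Damping (γ=1.7) dissipates energy; oscillations decay exponentially.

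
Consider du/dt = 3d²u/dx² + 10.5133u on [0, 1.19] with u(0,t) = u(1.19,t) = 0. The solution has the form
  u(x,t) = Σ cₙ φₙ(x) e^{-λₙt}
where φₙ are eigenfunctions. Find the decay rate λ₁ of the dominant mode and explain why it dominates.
Eigenvalues: λₙ = 3n²π²/1.19² - 10.5133.
First three modes:
  n=1: λ₁ = 3π²/1.19² - 10.5133 ≈ 10.395
  n=2: λ₂ = 12π²/1.19² - 10.5133 ≈ 73.122
  n=3: λ₃ = 27π²/1.19² - 10.5133 ≈ 177.665
Since 3π²/1.19² ≈ 20.909 > 10.5133, all λₙ > 0.
The n=1 mode decays slowest → dominates as t → ∞.
Asymptotic: u ~ c₁ sin(πx/1.19) e^{-λ₁t} with decay rate λ₁ ≈ 10.395.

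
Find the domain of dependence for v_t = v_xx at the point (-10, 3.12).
The entire real line. The heat equation has infinite propagation speed: any initial disturbance instantly affects all points (though exponentially small far away).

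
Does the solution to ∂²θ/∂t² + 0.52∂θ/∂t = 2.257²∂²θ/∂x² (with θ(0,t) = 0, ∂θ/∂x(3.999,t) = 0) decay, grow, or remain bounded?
θ → 0. Damping (γ=0.52) dissipates energy; oscillations decay exponentially.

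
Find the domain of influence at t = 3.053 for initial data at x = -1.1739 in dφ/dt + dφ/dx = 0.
At x = 1.8791. The characteristic carries data from (-1.1739, 0) to (1.8791, 3.053).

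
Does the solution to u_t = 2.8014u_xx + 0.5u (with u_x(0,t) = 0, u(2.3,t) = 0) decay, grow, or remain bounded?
u → 0. Diffusion dominates reaction (r=0.5 < κπ²/(4L²)≈1.31); solution decays.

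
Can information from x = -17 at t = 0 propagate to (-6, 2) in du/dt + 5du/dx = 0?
No. Only data at x = -16 affects (-6, 2). Advection has one-way propagation along characteristics.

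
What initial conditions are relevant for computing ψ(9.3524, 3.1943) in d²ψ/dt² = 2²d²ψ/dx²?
Domain of dependence: [2.9638, 15.741]. Signals travel at speed 2, so data within |x - 9.3524| ≤ 2·3.1943 = 6.3886 can reach the point.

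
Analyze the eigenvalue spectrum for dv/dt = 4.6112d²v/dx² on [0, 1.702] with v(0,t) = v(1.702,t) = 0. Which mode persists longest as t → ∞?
Eigenvalues: λₙ = 4.6112n²π²/1.702².
First three modes:
  n=1: λ₁ = 4.6112π²/1.702² ≈ 15.711
  n=2: λ₂ = 18.4448π²/1.702² ≈ 62.843 (4× faster decay)
  n=3: λ₃ = 41.5008π²/1.702² ≈ 141.396 (9× faster decay)
As t → ∞, higher modes decay exponentially faster. The n=1 mode dominates: v ~ c₁ sin(πx/1.702) e^{-λ₁t}.
Decay rate: λ₁ = 4.6112π²/1.702² ≈ 15.711.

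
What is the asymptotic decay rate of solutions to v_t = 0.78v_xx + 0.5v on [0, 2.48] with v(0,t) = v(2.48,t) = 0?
Eigenvalues: λₙ = 0.78n²π²/2.48² - 0.5.
First three modes:
  n=1: λ₁ = 0.78π²/2.48² - 0.5 ≈ 0.752
  n=2: λ₂ = 3.12π²/2.48² - 0.5 ≈ 4.507
  n=3: λ₃ = 7.02π²/2.48² - 0.5 ≈ 10.765
Since 0.78π²/2.48² ≈ 1.252 > 0.5, all λₙ > 0.
The n=1 mode decays slowest → dominates as t → ∞.
Asymptotic: v ~ c₁ sin(πx/2.48) e^{-λ₁t} with decay rate λ₁ ≈ 0.752.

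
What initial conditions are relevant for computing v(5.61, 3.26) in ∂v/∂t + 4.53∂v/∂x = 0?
A single point: x = -9.1578. The characteristic through (5.61, 3.26) is x - 4.53t = const, so x = 5.61 - 4.53·3.26 = -9.1578.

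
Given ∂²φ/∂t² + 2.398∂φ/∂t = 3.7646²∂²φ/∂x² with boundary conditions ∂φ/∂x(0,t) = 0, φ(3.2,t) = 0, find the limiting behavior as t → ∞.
φ → 0. Damping (γ=2.398) dissipates energy; oscillations decay exponentially.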